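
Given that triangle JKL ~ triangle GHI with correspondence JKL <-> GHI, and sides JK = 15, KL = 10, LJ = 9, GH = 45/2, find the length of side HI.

k = 45/2/15 = 3/2. HI = 3/2 * 10 = 15.

15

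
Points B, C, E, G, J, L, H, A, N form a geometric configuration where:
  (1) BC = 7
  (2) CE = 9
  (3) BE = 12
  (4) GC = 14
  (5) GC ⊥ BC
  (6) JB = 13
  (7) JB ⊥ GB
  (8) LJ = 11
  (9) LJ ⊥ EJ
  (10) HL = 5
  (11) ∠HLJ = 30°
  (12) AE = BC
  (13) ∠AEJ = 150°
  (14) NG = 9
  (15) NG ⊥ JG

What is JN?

Step 1: By the law of cosines on triangle BCG: BG² = 7² + 14² − 2·7·14·cos(90°) = 245, so BG = 7·√5.
Step 2: By the law of cosines on triangle JBG: JG² = 13² + (7·√5)² − 2·13·7·√5·cos(90°) = 414, so JG = 3·√46.
Step 3: By the law of cosines on triangle JGN: JN² = (3·√46)² + 9² − 2·3·√46·9·cos(90°) = 495, so JN = 3·√55.

Therefore, the length of JN = 3·√55.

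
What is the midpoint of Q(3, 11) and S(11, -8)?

The midpoint is the average of the coordinates:
x: (3 + 11)/2 = 7
y: (11 + -8)/2 = 3/2
Midpoint = (7, 3/2)

(7, 3/2)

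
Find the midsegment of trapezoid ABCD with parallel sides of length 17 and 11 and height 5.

The midsegment of a trapezoid = (base1 + base2) / 2
midsegment = (17 + 11) / 2
midsegment = 28 / 2
midsegment = 14

14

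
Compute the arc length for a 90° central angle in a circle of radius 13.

Arc length = 2πr × θ/360
= 2π × 13 × 1/4
= 13*pi/2

13*pi/2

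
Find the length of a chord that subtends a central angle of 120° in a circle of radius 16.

Drop a perpendicular from the center to the chord, bisecting both the chord and the central angle.
Each half-chord = r sin(θ/2) = 16 sin(60°).
The full chord = 2 × 16 × sin(60°) = 16*sqrt(3).

16*sqrt(3)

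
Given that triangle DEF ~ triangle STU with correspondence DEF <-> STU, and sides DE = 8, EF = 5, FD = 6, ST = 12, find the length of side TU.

Since the triangles are similar, the ratio of corresponding sides is constant.
Scale factor k = ST / DE = 12 / 8 = 3/2
TU = k * EF = 3/2 * 5 = 15/2

15/2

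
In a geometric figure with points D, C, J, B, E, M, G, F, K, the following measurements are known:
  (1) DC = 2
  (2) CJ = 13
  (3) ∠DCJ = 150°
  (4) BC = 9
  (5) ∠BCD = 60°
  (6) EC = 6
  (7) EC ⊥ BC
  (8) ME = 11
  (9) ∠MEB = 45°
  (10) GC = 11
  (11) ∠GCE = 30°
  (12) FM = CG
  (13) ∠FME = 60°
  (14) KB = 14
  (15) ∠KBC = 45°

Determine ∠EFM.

From the given relations: FM = CG = 11.
Step 1: By the law of cosines on triangle FME: FE² = 11² + 11² − 2·11·11·cos(60°) = 121, so FE = 11.
Step 2: By the inverse law of cosines on triangle EFM: cos(∠EFM) = (11² + 11² − 11²) / (2·11·11) = 121/242 = 0.5, so ∠EFM = 60°.

Therefore, the measure of angle ∠EFM = 60°.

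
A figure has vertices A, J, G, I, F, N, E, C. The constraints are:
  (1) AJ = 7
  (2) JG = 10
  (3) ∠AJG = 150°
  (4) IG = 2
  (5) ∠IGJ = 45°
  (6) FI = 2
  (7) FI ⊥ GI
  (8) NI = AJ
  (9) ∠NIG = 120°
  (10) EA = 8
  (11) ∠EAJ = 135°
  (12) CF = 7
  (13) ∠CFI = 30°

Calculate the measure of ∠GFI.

Step 1: By the law of cosines on triangle FIG: FG² = 2² + 2² − 2·2·2·cos(90°) = 8, so FG = 2·√2.
Step 2: By the inverse law of cosines on triangle GFI: cos(∠GFI) = ((2·√2)² + 2² − 2²) / (2·2·√2·2) = 8/11.31 = 0.7071, so ∠GFI = 45°.

Therefore, the measure of angle ∠GFI = 45°.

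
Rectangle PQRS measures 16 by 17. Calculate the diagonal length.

Using the Pythagorean theorem:
d² = 16² + 17² = 256 + 289 = 545
d = sqrt(545)

sqrt(545)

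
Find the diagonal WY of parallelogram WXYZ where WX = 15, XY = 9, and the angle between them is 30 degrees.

Law of cosines: d^2 = 15^2 + 9^2 - 2(15)(9)cos(30°) = 306 - 135*sqrt(3), so d = 3*sqrt(34 - 15*sqrt(3)).

3*sqrt(34 - 15*sqrt(3))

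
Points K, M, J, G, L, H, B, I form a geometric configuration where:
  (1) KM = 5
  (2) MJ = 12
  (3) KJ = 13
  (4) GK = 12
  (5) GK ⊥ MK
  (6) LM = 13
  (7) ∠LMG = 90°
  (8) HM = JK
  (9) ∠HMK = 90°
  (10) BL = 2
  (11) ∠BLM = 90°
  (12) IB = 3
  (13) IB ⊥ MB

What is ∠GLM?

Step 1: By the law of cosines on triangle GKM: GM² = 12² + 5² − 2·12·5·cos(90°) = 169, so GM = 13.
Step 2: By the law of cosines on triangle LMG: LG² = 13² + 13² − 2·13·13·cos(90°) = 338, so LG = 13·√2.
Step 3: By the inverse law of cosines on triangle GLM: cos(∠GLM) = ((13·√2)² + 13² − 13²) / (2·13·√2·13) = 338/478 = 0.7071, so ∠GLM = 45°.

Therefore, the measure of angle ∠GLM = 45°.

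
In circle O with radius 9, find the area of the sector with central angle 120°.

Sector area = π(9²)(1/3) = 27*pi

27*pi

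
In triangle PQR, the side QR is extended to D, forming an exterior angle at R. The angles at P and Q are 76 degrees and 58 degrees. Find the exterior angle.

By the exterior angle theorem, an exterior angle of a triangle equals the sum of the two remote interior angles.
Exterior angle = angle P + angle Q
Exterior angle = 76 + 58 = 134 degrees

134 degrees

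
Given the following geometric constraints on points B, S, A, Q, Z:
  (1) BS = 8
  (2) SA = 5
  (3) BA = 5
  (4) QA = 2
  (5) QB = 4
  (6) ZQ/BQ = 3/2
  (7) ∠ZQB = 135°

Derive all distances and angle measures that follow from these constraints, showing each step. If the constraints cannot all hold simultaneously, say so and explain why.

The constraints are consistent.

From the given relations:
  ZQ = 3/2·BQ = 3/2·4 = 6

Step 1: From BQ = 4, QZ = 6, and ∠BQZ = 135°, by the law of cosines:
  BZ² = BQ² + QZ² - 2·BQ·QZ·cos(135°) = 16 + 36 + 33.94 = 85.94
  BZ ≈ 9.27

Step 2: From BA = 5, BQ = 4, AQ = 2, by the inverse law of cosines:
  cos(∠ABQ) = (BA² + BQ² - AQ²) / (2·BA·BQ)
  ∠ABQ = 22.33°

Step 3: From BA = 5, BS = 8, AS = 5, by the inverse law of cosines:
  cos(∠ABS) = (BA² + BS² - AS²) / (2·BA·BS)
  ∠ABS = 36.87°

Step 4: From SA = 5, SB = 8, AB = 5, by the inverse law of cosines:
  cos(∠ASB) = (SA² + SB² - AB²) / (2·SA·SB)
  ∠ASB = 36.87°

Step 5: From AB = 5, AQ = 2, BQ = 4, by the inverse law of cosines:
  cos(∠BAQ) = (AB² + AQ² - BQ²) / (2·AB·AQ)
  ∠BAQ = 49.46°

Step 6: From AB = 5, AS = 5, BS = 8, by the inverse law of cosines:
  cos(∠BAS) = (AB² + AS² - BS²) / (2·AB·AS)
  ∠BAS = 106.26°

Step 7: From QA = 2, QB = 4, AB = 5, by the inverse law of cosines:
  cos(∠AQB) = (QA² + QB² - AB²) / (2·QA·QB)
  ∠AQB = 108.21°

Step 8: From BQ = 4, BZ = 9.27, QZ = 6, by the inverse law of cosines:
  cos(∠QBZ) = (BQ² + BZ² - QZ²) / (2·BQ·BZ)
  ∠QBZ = 27.24°

Step 9: From ZB = 9.27, ZQ = 6, BQ = 4, by the inverse law of cosines:
  cos(∠BZQ) = (ZB² + ZQ² - BQ²) / (2·ZB·ZQ)
  ∠BZQ = 17.76°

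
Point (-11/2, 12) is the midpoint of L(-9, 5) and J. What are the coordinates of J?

Using the midpoint formula: M = ((x1 + x2)/2, (y1 + y2)/2)
We know M = (-11/2, 12) and L = (-9, 5)
For x: -11/2 = (-9 + x2)/2, so x2 = 2*-11/2 - -9 = -2
For y: 12 = (5 + y2)/2, so y2 = 2*12 - 5 = 19
J = (-2, 19)

(-2, 19)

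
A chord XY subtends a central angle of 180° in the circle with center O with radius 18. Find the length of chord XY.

Chord length = 2r sin(θ/2)
= 2 × 18 × sin(180°/2)
= 2 × 18 × sin(90°)
= 36

36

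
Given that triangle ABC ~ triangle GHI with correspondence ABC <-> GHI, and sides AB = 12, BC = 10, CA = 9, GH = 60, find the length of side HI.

Since the triangles are similar, the ratio of corresponding sides is constant.
Scale factor k = GH / AB = 60 / 12 = 5
HI = k * BC = 5 * 10 = 50

50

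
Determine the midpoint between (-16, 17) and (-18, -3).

The midpoint is the point halfway along the segment.
Move half the horizontal distance: -16 + (-18 - -16)/2 = -16 + -2/2 = -17
Move half the vertical distance: 17 + (-3 - 17)/2 = 17 + -20/2 = 7
Midpoint = (-17, 7)

(-17, 7)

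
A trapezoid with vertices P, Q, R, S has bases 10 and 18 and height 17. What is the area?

Area of a trapezoid = (base1 + base2) * height / 2
Area = (10 + 18) * 17 / 2
Area = 28 * 17 / 2
Area = 476 / 2
Area = 238

238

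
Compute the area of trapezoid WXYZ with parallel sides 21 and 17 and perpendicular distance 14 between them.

Area of a trapezoid = (base1 + base2) * height / 2
Area = (21 + 17) * 14 / 2
Area = 38 * 14 / 2
Area = 532 / 2
Area = 266

266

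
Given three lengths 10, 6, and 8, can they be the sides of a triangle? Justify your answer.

Sort the sides: 6, 8, 10.
It suffices to check that the sum of the two smallest exceeds the largest:
6 + 8 = 14 > 10. ✓
Yes, a valid triangle can be formed.

Yes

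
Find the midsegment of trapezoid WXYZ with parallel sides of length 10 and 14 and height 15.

midsegment = (10 + 14) / 2 = 24 / 2 = 12

12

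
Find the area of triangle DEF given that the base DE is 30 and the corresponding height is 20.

A triangle's area is half the area of a rectangle with the same base and height.
Area = (1/2) * 30 * 20 = 300.

300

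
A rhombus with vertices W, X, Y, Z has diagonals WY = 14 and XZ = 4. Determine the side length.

In a rhombus, the diagonals bisect each other perpendicularly, creating four congruent right triangles.
Each triangle has legs 7 (half of 14) and 2 (half of 4).
The hypotenuse of each right triangle is a side of the rhombus:
side = sqrt(7^2 + 2^2) = sqrt(53)

sqrt(53)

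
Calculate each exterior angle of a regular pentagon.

Each exterior angle of a regular n-gon is 360 / n.
For n = 5: 360 / 5 = 72 degrees.

72 degrees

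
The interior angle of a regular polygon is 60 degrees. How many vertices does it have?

The exterior angle is the supplement of the interior angle: 180 - 60 = 120 degrees.
Since the exterior angles of any convex polygon sum to 360 degrees, the number of sides is 360 / 120 = 3.

3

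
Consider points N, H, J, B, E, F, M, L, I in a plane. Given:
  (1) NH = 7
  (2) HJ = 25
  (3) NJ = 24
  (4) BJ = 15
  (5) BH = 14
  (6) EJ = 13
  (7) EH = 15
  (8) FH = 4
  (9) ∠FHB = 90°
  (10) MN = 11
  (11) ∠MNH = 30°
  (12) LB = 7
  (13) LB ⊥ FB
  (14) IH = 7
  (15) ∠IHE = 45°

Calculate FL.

Step 1: By the law of cosines on triangle BHF: BF² = 14² + 4² − 2·14·4·cos(90°) = 212, so BF = 2·√53.
Step 2: By the law of cosines on triangle FBL: FL² = (2·√53)² + 7² − 2·2·√53·7·cos(90°) = 261, so FL = 3·√29.

Therefore, the length of FL = 3·√29.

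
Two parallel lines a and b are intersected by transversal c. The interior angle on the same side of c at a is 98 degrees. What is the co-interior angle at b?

Co-interior angles sum to 180: 180 - 98 = 82 degrees.

82 degrees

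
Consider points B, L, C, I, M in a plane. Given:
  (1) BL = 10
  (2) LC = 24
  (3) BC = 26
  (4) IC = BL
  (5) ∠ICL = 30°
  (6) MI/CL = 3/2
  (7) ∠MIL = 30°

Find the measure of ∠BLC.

Step 1: By the inverse law of cosines on triangle BLC: cos(∠BLC) = (10² + 24² − 26²) / (2·10·24) = 0/480 = 0, so ∠BLC = 90°.

Therefore, the measure of angle ∠BLC = 90°.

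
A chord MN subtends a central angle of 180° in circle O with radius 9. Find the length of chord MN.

Chord length = 2r sin(θ/2)
= 2 × 9 × sin(180°/2)
= 2 × 9 × sin(90°)
= 18

18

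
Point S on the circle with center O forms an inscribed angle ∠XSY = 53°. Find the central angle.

The inscribed angle theorem states that a central angle is always twice any inscribed angle that subtends the same arc.
Since the inscribed angle is 53°, the central angle = 2 × 53° = 106°.

106°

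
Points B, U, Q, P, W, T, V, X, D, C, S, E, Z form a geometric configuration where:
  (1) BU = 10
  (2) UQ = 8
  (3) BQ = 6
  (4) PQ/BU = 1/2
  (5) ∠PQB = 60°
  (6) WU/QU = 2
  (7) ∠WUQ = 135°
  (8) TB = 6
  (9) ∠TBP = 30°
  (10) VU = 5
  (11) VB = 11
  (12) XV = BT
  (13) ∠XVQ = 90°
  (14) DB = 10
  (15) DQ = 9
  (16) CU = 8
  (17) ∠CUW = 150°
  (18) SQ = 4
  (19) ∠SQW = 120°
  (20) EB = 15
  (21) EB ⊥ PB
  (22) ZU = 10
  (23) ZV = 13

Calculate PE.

From the given relations: PQ = 1/2·BU = 1/2·10 = 5.
Step 1: By the law of cosines on triangle BQP: BP² = 6² + 5² − 2·6·5·cos(60°) = 31, so BP = √31.
Step 2: By the law of cosines on triangle PBE: PE² = √31² + 15² − 2·√31·15·cos(90°) = 256, so PE = 16.

Therefore, the length of PE = 16.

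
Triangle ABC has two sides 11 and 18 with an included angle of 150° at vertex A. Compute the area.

Area = (1/2)(11)(18) sin(150°) = (1/2)(11)(18)(1/2) = 99/2

99/2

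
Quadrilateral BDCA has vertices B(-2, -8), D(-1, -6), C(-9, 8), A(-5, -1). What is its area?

Shoelace: sum of cross terms = 29, Area = (1/2)|29| = 29/2

29/2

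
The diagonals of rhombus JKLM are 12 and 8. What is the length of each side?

Half-diagonals are 6 and 4. side = sqrt(6^2 + 4^2) = sqrt(52) = 2*sqrt(13)

2*sqrt(13)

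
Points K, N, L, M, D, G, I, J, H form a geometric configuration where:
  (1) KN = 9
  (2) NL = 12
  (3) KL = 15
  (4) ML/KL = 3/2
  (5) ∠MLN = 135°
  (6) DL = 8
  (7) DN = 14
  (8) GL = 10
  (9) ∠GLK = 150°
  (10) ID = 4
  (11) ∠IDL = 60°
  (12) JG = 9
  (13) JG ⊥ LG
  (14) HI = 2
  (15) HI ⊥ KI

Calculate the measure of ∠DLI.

Step 1: By the law of cosines on triangle LDI: LI² = 8² + 4² − 2·8·4·cos(60°) = 48, so LI = 4·√3.
Step 2: By the inverse law of cosines on triangle DLI: cos(∠DLI) = (8² + (4·√3)² − 4²) / (2·8·4·√3) = 96/110.85 = 0.866, so ∠DLI = 30°.

Therefore, the measure of angle ∠DLI = 30°.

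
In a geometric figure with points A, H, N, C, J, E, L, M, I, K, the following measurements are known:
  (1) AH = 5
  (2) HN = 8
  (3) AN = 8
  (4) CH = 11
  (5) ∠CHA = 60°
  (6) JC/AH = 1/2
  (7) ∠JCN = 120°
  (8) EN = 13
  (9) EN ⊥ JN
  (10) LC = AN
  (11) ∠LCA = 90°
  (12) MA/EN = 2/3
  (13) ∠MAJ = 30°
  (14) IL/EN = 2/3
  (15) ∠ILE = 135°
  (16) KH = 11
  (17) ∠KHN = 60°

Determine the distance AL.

From the given relations: LC = AN = 8.
Step 1: By the law of cosines on triangle CHA: CA² = 11² + 5² − 2·11·5·cos(60°) = 91, so CA = √91.
Step 2: By the law of cosines on triangle ACL: AL² = √91² + 8² − 2·√91·8·cos(90°) = 155, so AL = √155.

Therefore, the length of AL = √155.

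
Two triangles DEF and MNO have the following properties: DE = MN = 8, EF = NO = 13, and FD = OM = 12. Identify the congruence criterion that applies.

Consider the given information: DE = MN = 8, EF = NO = 13, and FD = OM = 12
This is not SAS or ASA: SAS requires two sides and the included angle between them. ASA requires two angles and the side between them.
The correct criterion is SSS. All three pairs of corresponding sides are equal (Side-Side-Side).

SSS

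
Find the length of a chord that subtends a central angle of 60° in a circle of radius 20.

Drop a perpendicular from the center to the chord, bisecting both the chord and the central angle.
Each half-chord = r sin(θ/2) = 20 sin(30°).
The full chord = 2 × 20 × sin(30°) = 20.

20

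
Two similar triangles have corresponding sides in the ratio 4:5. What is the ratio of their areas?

Area ratio = (side ratio)^2 = (4/5)^2 = 16:25.

16:25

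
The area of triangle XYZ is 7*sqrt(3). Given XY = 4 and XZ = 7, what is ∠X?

From the SAS area formula Area = (1/2)ab sin(C), rearranging gives sin(C) = 2*Area/(ab).
sin(C) = 2 * 7*sqrt(3) / (28) = sqrt(3)/2.
Therefore C = arcsin(sqrt(3)/2) = 60°.
Since sin(180° - C) = sin(C), the obtuse angle 120° gives the same area, so C = 60° or C = 120°.

60° or 120°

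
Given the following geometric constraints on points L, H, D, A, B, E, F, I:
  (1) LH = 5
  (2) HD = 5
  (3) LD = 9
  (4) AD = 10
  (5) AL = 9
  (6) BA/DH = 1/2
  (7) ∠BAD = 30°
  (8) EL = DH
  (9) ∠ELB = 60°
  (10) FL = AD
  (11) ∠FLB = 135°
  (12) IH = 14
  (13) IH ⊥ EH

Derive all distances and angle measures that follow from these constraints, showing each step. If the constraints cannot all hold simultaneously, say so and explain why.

The constraints are consistent.

From the given relations:
  BA = 1/2·DH = 1/2·5 ≈ 2.5
  EL = DH = 5
  FL = AD = 10

Step 1: From DA = 10, AB = 2.5, and ∠DAB = 30°, by the law of cosines:
  DB² = DA² + AB² - 2·DA·AB·cos(30°) = 100 + 6.25 - 43.3 = 62.95
  DB ≈ 7.93

Step 2: From LA = 9, LD = 9, AD = 10, by the inverse law of cosines:
  cos(∠ALD) = (LA² + LD² - AD²) / (2·LA·LD)
  ∠ALD = 67.5°

Step 3: From LD = 9, LH = 5, DH = 5, by the inverse law of cosines:
  cos(∠DLH) = (LD² + LH² - DH²) / (2·LD·LH)
  ∠DLH = 25.84°

Step 4: From HD = 5, HL = 5, DL = 9, by the inverse law of cosines:
  cos(∠DHL) = (HD² + HL² - DL²) / (2·HD·HL)
  ∠DHL = 128.32°

Step 5: From DA = 10, DL = 9, AL = 9, by the inverse law of cosines:
  cos(∠ADL) = (DA² + DL² - AL²) / (2·DA·DL)
  ∠ADL = 56.25°

Step 6: From DH = 5, DL = 9, HL = 5, by the inverse law of cosines:
  cos(∠HDL) = (DH² + DL² - HL²) / (2·DH·DL)
  ∠HDL = 25.84°

Step 7: From AD = 10, AL = 9, DL = 9, by the inverse law of cosines:
  cos(∠DAL) = (AD² + AL² - DL²) / (2·AD·AL)
  ∠DAL = 56.25°

Step 8: From DA = 10, DB = 7.93, AB = 2.5, by the inverse law of cosines:
  cos(∠ADB) = (DA² + DB² - AB²) / (2·DA·DB)
  ∠ADB = 9.06°

Step 9: From BA = 2.5, BD = 7.93, AD = 10, by the inverse law of cosines:
  cos(∠ABD) = (BA² + BD² - AD²) / (2·BA·BD)
  ∠ABD = 140.94°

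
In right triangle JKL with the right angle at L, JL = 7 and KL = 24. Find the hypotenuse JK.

JK = sqrt(7^2 + 24^2) = sqrt(625) = 25

25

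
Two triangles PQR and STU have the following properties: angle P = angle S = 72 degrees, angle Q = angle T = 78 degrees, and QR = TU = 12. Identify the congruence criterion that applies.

The given information provides:
angle P = angle S = 72 degrees, angle Q = angle T = 78 degrees, and QR = TU = 12
This matches the AAS congruence theorem.
Two pairs of corresponding angles and a non-included side are equal (Angle-Angle-Side).

AAS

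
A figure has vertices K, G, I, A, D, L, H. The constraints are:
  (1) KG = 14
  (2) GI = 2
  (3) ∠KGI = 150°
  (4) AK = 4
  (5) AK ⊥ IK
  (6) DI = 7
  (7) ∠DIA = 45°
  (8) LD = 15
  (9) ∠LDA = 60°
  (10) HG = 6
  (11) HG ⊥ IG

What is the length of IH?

Step 1: By the law of cosines on triangle IGH: IH² = 2² + 6² − 2·2·6·cos(90°) = 40, so IH = 2·√10.

Therefore, the length of IH = 2·√10.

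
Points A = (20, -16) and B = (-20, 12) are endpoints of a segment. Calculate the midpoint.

M = ((x₁ + x₂)/2, (y₁ + y₂)/2)
= ((20 + -20)/2, (-16 + 12)/2)
= (0/2, -4/2) = (0, -2)

(0, -2)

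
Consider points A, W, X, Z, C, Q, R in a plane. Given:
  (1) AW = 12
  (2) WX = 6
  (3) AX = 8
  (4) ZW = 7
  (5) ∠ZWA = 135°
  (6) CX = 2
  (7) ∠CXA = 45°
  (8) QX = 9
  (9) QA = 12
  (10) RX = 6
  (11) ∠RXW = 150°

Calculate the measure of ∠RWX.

Step 1: By the law of cosines on triangle WXR: WR² = 6² + 6² − 2·6·6·cos(150°) = 134.35, so WR ≈ 11.59.
Step 2: By the inverse law of cosines on triangle RWX: cos(∠RWX) = (11.59² + 6² − 6²) / (2·11.59·6) = 134.35/139.09 = 0.9659, so ∠RWX = 15°.

Therefore, the measure of angle ∠RWX = 15°.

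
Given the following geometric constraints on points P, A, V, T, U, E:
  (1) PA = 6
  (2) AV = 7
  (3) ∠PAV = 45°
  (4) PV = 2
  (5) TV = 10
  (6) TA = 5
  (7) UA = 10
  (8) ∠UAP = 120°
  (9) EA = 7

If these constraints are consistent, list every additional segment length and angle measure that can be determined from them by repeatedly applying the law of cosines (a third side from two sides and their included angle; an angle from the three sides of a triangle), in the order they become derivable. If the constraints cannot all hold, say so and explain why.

These constraints are not satisfiable: (1), (2) and (3) already determine PV: by the law of cosines PV² = 6² + 7² − 2·6·7·cos(45°) = 25.6, so PV ≈ 5.06, which contradicts (4) PV = 2. No planar figure meets all of them, so nothing further can be derived.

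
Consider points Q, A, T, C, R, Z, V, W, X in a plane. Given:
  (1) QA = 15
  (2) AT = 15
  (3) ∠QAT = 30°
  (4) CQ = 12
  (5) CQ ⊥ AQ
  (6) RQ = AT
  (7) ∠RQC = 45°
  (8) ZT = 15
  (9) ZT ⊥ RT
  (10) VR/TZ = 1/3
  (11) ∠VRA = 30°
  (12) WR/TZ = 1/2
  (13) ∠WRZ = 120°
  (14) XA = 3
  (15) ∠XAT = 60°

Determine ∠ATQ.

Step 1: By the law of cosines on triangle TAQ: TQ² = 15² + 15² − 2·15·15·cos(30°) = 60.29, so TQ ≈ 7.76.
Step 2: By the inverse law of cosines on triangle ATQ: cos(∠ATQ) = (15² + 7.76² − 15²) / (2·15·7.76) = 60.29/232.94 = 0.2588, so ∠ATQ = 75°.

Therefore, the measure of angle ∠ATQ = 75°.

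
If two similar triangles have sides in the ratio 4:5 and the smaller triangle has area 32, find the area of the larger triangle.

Area ratio = (4/5)^2 = 16/25. Area of the larger triangle = 32 * 25/16 = 50.

50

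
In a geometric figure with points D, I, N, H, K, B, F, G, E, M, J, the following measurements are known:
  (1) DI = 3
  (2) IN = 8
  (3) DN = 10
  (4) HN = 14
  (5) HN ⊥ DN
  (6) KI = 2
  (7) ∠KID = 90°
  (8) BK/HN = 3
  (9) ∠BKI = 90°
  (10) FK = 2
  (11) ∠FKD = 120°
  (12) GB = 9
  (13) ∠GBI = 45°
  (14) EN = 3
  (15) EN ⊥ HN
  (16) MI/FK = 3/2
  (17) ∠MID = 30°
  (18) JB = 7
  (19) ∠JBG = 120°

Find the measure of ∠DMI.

From the given relations: MI = 3/2·FK = 3/2·2 = 3.
Step 1: By the law of cosines on triangle MID: MD² = 3² + 3² − 2·3·3·cos(30°) = 2.41, so MD ≈ 1.55.
Step 2: By the inverse law of cosines on triangle DMI: cos(∠DMI) = (1.55² + 3² − 3²) / (2·1.55·3) = 2.41/9.32 = 0.2588, so ∠DMI = 75°.

Therefore, the measure of angle ∠DMI = 75°.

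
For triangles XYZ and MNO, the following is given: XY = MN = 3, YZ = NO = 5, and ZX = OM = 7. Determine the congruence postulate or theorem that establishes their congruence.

The given information matches SSS: All three pairs of corresponding sides are equal (Side-Side-Side).

SSS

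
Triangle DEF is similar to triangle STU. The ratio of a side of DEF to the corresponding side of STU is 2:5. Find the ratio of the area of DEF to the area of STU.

The ratio of areas of similar triangles equals the square of the side ratio.
Side ratio = 2:5
Area ratio = (2/5)^2 = 4/25 = 4:25

4:25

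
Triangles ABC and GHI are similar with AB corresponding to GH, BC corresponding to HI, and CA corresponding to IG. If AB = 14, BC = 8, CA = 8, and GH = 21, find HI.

Since the triangles are similar, the ratio of corresponding sides is constant.
Scale factor k = GH / AB = 21 / 14 = 3/2
HI = k * BC = 3/2 * 8 = 12

12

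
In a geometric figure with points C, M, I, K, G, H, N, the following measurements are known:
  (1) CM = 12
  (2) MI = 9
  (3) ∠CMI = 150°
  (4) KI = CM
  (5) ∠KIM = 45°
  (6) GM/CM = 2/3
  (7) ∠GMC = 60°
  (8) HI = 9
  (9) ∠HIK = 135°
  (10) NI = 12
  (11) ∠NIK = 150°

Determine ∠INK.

From the given relations: KI = CM = 12.
Step 1: By the law of cosines on triangle NIK: NK² = 12² + 12² − 2·12·12·cos(150°) = 537.42, so NK ≈ 23.18.
Step 2: By the inverse law of cosines on triangle INK: cos(∠INK) = (12² + 23.18² − 12²) / (2·12·23.18) = 537.42/556.37 = 0.9659, so ∠INK = 15°.

Therefore, the measure of angle ∠INK = 15°.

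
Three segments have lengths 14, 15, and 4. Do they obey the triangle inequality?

Yes.
The triangle inequality requires that the sum of any two sides exceeds the third.
Here 4 + 14 = 18 > 15, so the condition is met.

Yes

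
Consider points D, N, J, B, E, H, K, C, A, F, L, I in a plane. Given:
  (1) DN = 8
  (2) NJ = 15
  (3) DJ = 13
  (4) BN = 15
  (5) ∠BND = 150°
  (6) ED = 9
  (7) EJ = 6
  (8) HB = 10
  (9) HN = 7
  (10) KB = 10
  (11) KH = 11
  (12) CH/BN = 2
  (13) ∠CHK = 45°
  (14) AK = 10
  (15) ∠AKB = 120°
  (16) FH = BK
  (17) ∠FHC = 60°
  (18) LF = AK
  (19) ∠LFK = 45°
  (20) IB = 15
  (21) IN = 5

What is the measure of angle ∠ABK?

Step 1: By the law of cosines on triangle BKA: BA² = 10² + 10² − 2·10·10·cos(120°) = 300, so BA = 10·√3.
Step 2: By the inverse law of cosines on triangle ABK: cos(∠ABK) = ((10·√3)² + 10² − 10²) / (2·10·√3·10) = 300/346.41 = 0.866, so ∠ABK = 30°.

Therefore, the measure of angle ∠ABK = 30°.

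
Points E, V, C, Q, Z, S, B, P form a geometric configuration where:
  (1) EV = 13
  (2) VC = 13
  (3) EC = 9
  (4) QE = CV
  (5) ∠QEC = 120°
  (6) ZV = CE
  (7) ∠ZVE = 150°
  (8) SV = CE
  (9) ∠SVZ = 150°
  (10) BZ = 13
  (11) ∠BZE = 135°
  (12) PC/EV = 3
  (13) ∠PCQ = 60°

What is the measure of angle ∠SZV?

From the given relations: ZV = CE = 9; SV = CE = 9.
Step 1: By the law of cosines on triangle ZVS: ZS² = 9² + 9² − 2·9·9·cos(150°) = 302.3, so ZS ≈ 17.39.
Step 2: By the inverse law of cosines on triangle SZV: cos(∠SZV) = (17.39² + 9² − 9²) / (2·17.39·9) = 302.3/312.96 = 0.9659, so ∠SZV = 15°.

Therefore, the measure of angle ∠SZV = 15°.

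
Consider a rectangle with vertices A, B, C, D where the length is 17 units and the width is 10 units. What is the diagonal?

Using the Pythagorean theorem:
d² = 17² + 10² = 289 + 100 = 389
d = sqrt(389)

sqrt(389)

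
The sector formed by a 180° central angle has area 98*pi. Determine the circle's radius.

r² = 360 × 98*pi / (π × 180) = 196, so r = 14.

14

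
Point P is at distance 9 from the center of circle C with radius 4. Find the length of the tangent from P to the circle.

Let T be the point of tangency. Then CT ⊥ PT (radius ⊥ tangent).
In right triangle CTP: CP² = CT² + PT²
9² = 4² + PT²
PT² = 65, PT = sqrt(65)

sqrt(65)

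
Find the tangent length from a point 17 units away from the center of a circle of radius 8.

Let T be the point of tangency. Then OT ⊥ PT (radius ⊥ tangent).
In right triangle OTP: OP² = OT² + PT²
17² = 8² + PT²
PT² = 225, PT = 15

15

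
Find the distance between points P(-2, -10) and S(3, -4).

d = sqrt((3 - -2)^2 + (-4 - -10)^2)
d = sqrt(5^2 + 6^2)
d = sqrt(25 + 36)
d = sqrt(61)

sqrt(61)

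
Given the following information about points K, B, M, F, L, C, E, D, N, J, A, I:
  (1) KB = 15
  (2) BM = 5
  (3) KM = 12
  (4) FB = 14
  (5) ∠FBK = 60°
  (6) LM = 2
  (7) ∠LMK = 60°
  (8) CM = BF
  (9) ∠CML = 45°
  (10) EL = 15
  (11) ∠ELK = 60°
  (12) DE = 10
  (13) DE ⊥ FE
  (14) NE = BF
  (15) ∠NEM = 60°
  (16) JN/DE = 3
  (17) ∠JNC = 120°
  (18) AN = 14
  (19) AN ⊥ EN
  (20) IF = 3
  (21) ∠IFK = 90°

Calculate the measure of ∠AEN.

From the given relations: NE = BF = 14.
Step 1: By the law of cosines on triangle ENA: EA² = 14² + 14² − 2·14·14·cos(90°) = 392, so EA = 14·√2.
Step 2: By the inverse law of cosines on triangle AEN: cos(∠AEN) = ((14·√2)² + 14² − 14²) / (2·14·√2·14) = 392/554.37 = 0.7071, so ∠AEN = 45°.

Therefore, the measure of angle ∠AEN = 45°.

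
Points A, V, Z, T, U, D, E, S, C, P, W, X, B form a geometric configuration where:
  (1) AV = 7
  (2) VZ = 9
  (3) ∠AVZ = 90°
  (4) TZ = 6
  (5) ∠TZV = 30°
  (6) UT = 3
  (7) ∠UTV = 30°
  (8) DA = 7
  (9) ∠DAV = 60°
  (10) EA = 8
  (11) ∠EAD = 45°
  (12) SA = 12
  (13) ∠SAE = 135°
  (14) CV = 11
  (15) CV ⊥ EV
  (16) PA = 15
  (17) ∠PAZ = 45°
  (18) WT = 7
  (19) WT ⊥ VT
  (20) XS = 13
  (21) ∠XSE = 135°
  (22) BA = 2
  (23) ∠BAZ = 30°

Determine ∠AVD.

Step 1: By the law of cosines on triangle VAD: VD² = 7² + 7² − 2·7·7·cos(60°) = 49, so VD = 7.
Step 2: By the inverse law of cosines on triangle AVD: cos(∠AVD) = (7² + 7² − 7²) / (2·7·7) = 49/98 = 0.5, so ∠AVD = 60°.

Therefore, the measure of angle ∠AVD = 60°.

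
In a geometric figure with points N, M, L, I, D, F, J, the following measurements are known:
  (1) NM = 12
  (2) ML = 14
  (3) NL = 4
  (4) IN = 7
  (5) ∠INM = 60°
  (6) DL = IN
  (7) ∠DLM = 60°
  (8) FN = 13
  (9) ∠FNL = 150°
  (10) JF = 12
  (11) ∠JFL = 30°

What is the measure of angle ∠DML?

From the given relations: DL = IN = 7.
Step 1: By the law of cosines on triangle MLD: MD² = 14² + 7² − 2·14·7·cos(60°) = 147, so MD = 7·√3.
Step 2: By the inverse law of cosines on triangle DML: cos(∠DML) = ((7·√3)² + 14² − 7²) / (2·7·√3·14) = 294/339.48 = 0.866, so ∠DML = 30°.

Therefore, the measure of angle ∠DML = 30°.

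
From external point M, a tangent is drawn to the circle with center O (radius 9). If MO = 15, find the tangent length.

The tangent, radius, and line from the external point to the center form a right triangle.
The right angle is where the tangent meets the radius.
By the Pythagorean theorem: tangent² + 9² = 15²
tangent² = 225 - 81 = 144
tangent = 12

12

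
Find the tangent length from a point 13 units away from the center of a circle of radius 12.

The tangent, radius, and line from the external point to the center form a right triangle.
The right angle is where the tangent meets the radius.
By the Pythagorean theorem: tangent² + 12² = 13²
tangent² = 169 - 144 = 25
tangent = 5

5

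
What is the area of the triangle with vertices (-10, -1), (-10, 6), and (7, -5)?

The Shoelace formula computes the area from vertex coordinates by summing cross products.
For vertices (-10,-1), (-10,6), (7,-5):
Signed sum = -10*6 - -10*-1 + -10*-5 - 7*6 + 7*-1 - -10*-5
= -70 + 8 + -57 = -119
Area = (1/2)|-119| = 119/2.

119/2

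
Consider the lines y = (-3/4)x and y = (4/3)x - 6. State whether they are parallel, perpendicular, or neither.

Slope of line 1: m1 = -3/4
Slope of line 2: m2 = 4/3
Two lines are perpendicular when the product of their slopes is -1 (negative reciprocals).
m1 * m2 = (-3/4) * (4/3) = -1, confirming perpendicularity.

Perpendicular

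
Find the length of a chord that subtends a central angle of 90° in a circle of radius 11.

Drop a perpendicular from the center to the chord, bisecting both the chord and the central angle.
Each half-chord = r sin(θ/2) = 11 sin(45°).
The full chord = 2 × 11 × sin(45°) = 11*sqrt(2).

11*sqrt(2)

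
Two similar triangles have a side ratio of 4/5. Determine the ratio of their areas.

Area ratio = (side ratio)^2 = (4/5)^2 = 16:25.

16:25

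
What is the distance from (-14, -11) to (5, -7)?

d = sqrt((5 - -14)^2 + (-7 - -11)^2)
d = sqrt(19^2 + 4^2)
d = sqrt(361 + 16)
d = sqrt(377)

sqrt(377)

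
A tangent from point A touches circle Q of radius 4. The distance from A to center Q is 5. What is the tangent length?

Let T be the point of tangency. Then QT ⊥ AT (radius ⊥ tangent).
In right triangle QTA: QA² = QT² + AT²
5² = 4² + AT²
AT² = 9, AT = 3

3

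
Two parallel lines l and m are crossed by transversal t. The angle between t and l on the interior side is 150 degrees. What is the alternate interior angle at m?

Alternate interior angles are equal: 150 degrees.

150 degrees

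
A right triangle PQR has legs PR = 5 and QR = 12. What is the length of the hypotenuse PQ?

PQ = sqrt(5^2 + 12^2) = sqrt(169) = 13

13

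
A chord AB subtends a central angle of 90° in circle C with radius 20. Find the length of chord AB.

Chord = 2(20) sin(45°) = 20*sqrt(2)

20*sqrt(2)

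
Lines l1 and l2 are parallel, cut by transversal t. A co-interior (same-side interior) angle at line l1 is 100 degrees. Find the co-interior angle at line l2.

Co-interior (same-side interior) angles are between the parallel lines on the same side of the transversal.
Unlike corresponding or alternate interior angles, they are supplementary rather than equal.
So the angle = 180 - 100 = 80 degrees.

80 degrees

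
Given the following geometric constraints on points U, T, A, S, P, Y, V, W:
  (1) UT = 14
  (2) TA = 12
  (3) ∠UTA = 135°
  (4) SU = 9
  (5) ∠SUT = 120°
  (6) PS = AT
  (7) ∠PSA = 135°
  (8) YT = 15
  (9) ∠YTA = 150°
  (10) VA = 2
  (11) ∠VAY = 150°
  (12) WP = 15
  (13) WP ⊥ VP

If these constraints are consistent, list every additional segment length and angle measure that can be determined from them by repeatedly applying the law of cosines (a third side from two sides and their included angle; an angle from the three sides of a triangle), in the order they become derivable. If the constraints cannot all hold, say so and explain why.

The constraints are consistent. Derivable facts, in order:
After 1 step:
- AY ≈ 26.09
- TS ≈ 20.07
- UA ≈ 24.03
After 2 steps:
- YV ≈ 27.84
- ∠AUT = 20.68°
- ∠AYT = 13.29°
- ∠STU = 22.85°
- ∠TAU = 24.32°
- ∠TAY = 16.71°
- ∠TSU = 37.15°
After 3 steps:
- ∠AVY = 27.94°
- ∠AYV = 2.06°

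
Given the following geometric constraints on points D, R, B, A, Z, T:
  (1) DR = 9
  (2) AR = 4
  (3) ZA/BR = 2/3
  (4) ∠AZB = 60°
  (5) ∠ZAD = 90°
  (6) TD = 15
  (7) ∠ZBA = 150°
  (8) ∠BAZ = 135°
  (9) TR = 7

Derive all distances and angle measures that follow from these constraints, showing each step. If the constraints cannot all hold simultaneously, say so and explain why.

These constraints are not satisfiable: (4), (7) and (8) are the three interior angles of triangle AZB, which must sum to 180°, but 60° + 150° + 135° = 345°. No planar figure meets all of them, so nothing further can be derived.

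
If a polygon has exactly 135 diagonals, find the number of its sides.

Using d = n(n - 3)/2, we solve 135 = n(n - 3)/2.
So n(n - 3) = 270.
Testing n = 18: 18 * 15 = 270 = 270. Correct.
The polygon has 18 sides.

18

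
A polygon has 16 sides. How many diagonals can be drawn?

The number of diagonals in an n-gon is n(n - 3)/2.
For n = 16: 16(16 - 3)/2 = 16 × 13 / 2 = 104.

104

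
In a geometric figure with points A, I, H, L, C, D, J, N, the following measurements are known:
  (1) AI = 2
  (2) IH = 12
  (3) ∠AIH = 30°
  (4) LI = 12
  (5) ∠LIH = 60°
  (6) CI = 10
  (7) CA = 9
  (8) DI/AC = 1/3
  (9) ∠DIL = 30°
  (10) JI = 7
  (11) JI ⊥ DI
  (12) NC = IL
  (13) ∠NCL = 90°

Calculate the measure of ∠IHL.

Step 1: By the law of cosines on triangle HIL: HL² = 12² + 12² − 2·12·12·cos(60°) = 144, so HL = 12.
Step 2: By the inverse law of cosines on triangle IHL: cos(∠IHL) = (12² + 12² − 12²) / (2·12·12) = 144/288 = 0.5, so ∠IHL = 60°.

Therefore, the measure of angle ∠IHL = 60°.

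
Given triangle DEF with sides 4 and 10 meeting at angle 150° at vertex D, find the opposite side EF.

When two sides and the included angle are known, the law of cosines gives the third side.
c^2 = a^2 + b^2 - 2ab cos(C) generalizes the Pythagorean theorem to non-right triangles.
Here: EF^2 = 16 + 100 - 80*(-sqrt(3)/2) = 40*sqrt(3) + 116
EF = 2*sqrt(10*sqrt(3) + 29)

2*sqrt(10*sqrt(3) + 29)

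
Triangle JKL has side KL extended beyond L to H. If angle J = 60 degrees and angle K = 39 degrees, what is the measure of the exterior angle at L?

By the exterior angle theorem, an exterior angle of a triangle equals the sum of the two remote interior angles.
Exterior angle = angle J + angle K
Exterior angle = 60 + 39 = 99 degrees

99 degrees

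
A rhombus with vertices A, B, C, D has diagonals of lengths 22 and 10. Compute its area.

Area of a rhombus = (d1 * d2) / 2
Area = (22 * 10) / 2
Area = 220 / 2
Area = 110

110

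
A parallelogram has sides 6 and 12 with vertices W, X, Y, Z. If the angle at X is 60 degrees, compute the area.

The area of a parallelogram equals the product of two adjacent sides times the sine of the included angle.
This is because the height equals 12 * sin(60°) = 6*sqrt(3).
Area = 6 * 6*sqrt(3) = 36*sqrt(3)

36*sqrt(3)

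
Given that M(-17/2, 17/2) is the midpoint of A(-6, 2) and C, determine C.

Using the midpoint formula: M = ((x1 + x2)/2, (y1 + y2)/2)
We know M = (-17/2, 17/2) and A = (-6, 2)
For x: -17/2 = (-6 + x2)/2, so x2 = 2*-17/2 - -6 = -11
For y: 17/2 = (2 + y2)/2, so y2 = 2*17/2 - 2 = 15
C = (-11, 15)

(-11, 15)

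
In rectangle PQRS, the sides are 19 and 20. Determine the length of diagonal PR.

A rectangle's diagonal splits it into two right triangles, with the diagonal as the hypotenuse.
By the Pythagorean theorem, d^2 = 19^2 + 20^2 = 761.
Therefore d = sqrt(761).

sqrt(761)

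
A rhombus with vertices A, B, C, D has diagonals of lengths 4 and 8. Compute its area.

The diagonals of a rhombus divide it into four right triangles.
Each triangle has legs 4/ 2 = 2 and 8/2 = 4, so each has area (1/2)*2*4 = 4.
Four such triangles give total area = (d1 * d2) / 2 = 16.

16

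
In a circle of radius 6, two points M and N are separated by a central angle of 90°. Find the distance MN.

Chord length = 2r sin(θ/2)
= 2 × 6 × sin(90°/2)
= 2 × 6 × sin(45°)
= 6*sqrt(2)

6*sqrt(2)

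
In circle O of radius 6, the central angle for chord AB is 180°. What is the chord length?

Drop a perpendicular from the center to the chord, bisecting both the chord and the central angle.
Each half-chord = r sin(θ/2) = 6 sin(90°).
The full chord = 2 × 6 × sin(90°) = 12.

12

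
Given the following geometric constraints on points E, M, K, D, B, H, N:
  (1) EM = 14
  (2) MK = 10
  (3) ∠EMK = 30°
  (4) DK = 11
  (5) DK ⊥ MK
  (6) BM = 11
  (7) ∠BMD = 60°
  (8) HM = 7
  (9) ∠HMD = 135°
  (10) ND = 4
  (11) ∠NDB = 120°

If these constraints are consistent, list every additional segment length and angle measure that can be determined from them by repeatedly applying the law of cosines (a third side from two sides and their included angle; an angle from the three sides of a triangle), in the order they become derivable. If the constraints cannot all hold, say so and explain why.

The constraints are consistent. Derivable facts, in order:
After 1 step:
- EK ≈ 7.32
- MD ≈ 14.87
After 2 steps:
- DB ≈ 13.36
- DH ≈ 20.42
- ∠DMK = 47.73°
- ∠EKM = 106.88°
- ∠KDM = 42.27°
- ∠KEM = 43.12°
After 3 steps:
- BN ≈ 15.75
- ∠BDM = 45.49°
- ∠DBM = 74.51°
- ∠DHM = 30.98°
- ∠HDM = 14.02°
After 4 steps:
- ∠BND = 47.29°
- ∠DBN = 12.71°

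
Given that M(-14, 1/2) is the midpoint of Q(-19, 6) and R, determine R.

Using the midpoint formula: M = ((x1 + x2)/2, (y1 + y2)/2)
We know M = (-14, 1/2) and Q = (-19, 6)
For x: -14 = (-19 + x2)/2, so x2 = 2*-14 - -19 = -9
For y: 1/2 = (6 + y2)/2, so y2 = 2*1/2 - 6 = -5
R = (-9, -5)

(-9, -5)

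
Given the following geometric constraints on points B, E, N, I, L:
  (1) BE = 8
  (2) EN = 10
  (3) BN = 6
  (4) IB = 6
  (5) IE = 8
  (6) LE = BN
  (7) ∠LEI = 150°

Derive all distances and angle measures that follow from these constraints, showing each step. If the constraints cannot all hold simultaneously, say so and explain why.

The constraints are consistent.

From the given relations:
  LE = BN = 6

Step 1: From IE = 8, EL = 6, and ∠IEL = 150°, by the law of cosines:
  IL² = IE² + EL² - 2·IE·EL·cos(150°) = 64 + 36 + 83.14 = 183.1
  IL ≈ 13.53

Step 2: From BE = 8, BI = 6, EI = 8, by the inverse law of cosines:
  cos(∠EBI) = (BE² + BI² - EI²) / (2·BE·BI)
  ∠EBI = 67.98°

Step 3: From BE = 8, BN = 6, EN = 10, by the inverse law of cosines:
  cos(∠EBN) = (BE² + BN² - EN²) / (2·BE·BN)
  ∠EBN = 90°

Step 4: From EB = 8, EI = 8, BI = 6, by the inverse law of cosines:
  cos(∠BEI) = (EB² + EI² - BI²) / (2·EB·EI)
  ∠BEI = 44.05°

Step 5: From EB = 8, EN = 10, BN = 6, by the inverse law of cosines:
  cos(∠BEN) = (EB² + EN² - BN²) / (2·EB·EN)
  ∠BEN = 36.87°

Step 6: From NB = 6, NE = 10, BE = 8, by the inverse law of cosines:
  cos(∠BNE) = (NB² + NE² - BE²) / (2·NB·NE)
  ∠BNE = 53.13°

Step 7: From IB = 6, IE = 8, BE = 8, by the inverse law of cosines:
  cos(∠BIE) = (IB² + IE² - BE²) / (2·IB·IE)
  ∠BIE = 67.98°

Step 8: From IE = 8, IL = 13.53, EL = 6, by the inverse law of cosines:
  cos(∠EIL) = (IE² + IL² - EL²) / (2·IE·IL)
  ∠EIL = 12.81°

Step 9: From LE = 6, LI = 13.53, EI = 8, by the inverse law of cosines:
  cos(∠ELI) = (LE² + LI² - EI²) / (2·LE·LI)
  ∠ELI = 17.19°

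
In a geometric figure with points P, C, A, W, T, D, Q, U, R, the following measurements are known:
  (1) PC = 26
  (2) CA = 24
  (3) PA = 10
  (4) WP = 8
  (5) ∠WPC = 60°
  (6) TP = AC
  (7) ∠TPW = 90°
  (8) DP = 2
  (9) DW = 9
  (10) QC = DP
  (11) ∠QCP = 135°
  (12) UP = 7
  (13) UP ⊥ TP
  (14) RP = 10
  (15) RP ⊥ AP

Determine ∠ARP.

Step 1: By the law of cosines on triangle RPA: RA² = 10² + 10² − 2·10·10·cos(90°) = 200, so RA = 10·√2.
Step 2: By the inverse law of cosines on triangle ARP: cos(∠ARP) = ((10·√2)² + 10² − 10²) / (2·10·√2·10) = 200/282.84 = 0.7071, so ∠ARP = 45°.

Therefore, the measure of angle ∠ARP = 45°.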